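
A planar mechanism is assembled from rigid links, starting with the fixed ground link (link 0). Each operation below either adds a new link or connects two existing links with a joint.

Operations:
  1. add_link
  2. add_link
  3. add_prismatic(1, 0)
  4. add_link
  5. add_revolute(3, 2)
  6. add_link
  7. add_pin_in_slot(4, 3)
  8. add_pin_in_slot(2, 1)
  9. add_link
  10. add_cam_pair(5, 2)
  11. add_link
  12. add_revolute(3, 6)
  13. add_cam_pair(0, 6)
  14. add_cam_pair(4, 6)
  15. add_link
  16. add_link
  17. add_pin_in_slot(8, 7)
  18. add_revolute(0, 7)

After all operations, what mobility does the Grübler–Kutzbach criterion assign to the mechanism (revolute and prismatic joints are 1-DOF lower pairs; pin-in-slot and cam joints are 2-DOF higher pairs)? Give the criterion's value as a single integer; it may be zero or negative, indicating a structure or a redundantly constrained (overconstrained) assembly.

M = 10

[1;0;0] (link 0 is ground)
L+ [2;0;0]
L+ [3;0;0]
P(1,0)∈J1 [3;1;0]
L+ [4;1;0]
R(3,2)∈J1 [4;2;0]
L+ [5;2;0]
PS(4,3)∈J2 [5;2;1]
PS(2,1)∈J2 [5;2;2]
L+ [6;2;2]
C(5,2)∈J2 [6;2;3]
L+ [7;2;3]
R(3,6)∈J1 [7;3;3]
C(0,6)∈J2 [7;3;4]
C(4,6)∈J2 [7;3;5]
L+ [8;3;5]
L+ [9;3;5]
PS(8,7)∈J2 [9;3;6]
R(0,7)∈J1 [9;4;6]
mobility = 24 − 8 − 6 = 10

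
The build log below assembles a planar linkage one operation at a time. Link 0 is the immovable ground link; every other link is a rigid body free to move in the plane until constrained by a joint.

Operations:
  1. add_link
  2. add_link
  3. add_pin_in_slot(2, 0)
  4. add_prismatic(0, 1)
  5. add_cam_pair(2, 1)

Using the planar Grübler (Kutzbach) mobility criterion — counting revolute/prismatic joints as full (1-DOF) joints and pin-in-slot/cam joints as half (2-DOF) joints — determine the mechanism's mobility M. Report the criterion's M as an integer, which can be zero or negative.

M = 2

L=1 J1=0 J2=0
add link → L=2 J1=0 J2=0
add link → L=3 J1=0 J2=0
PS@2,0 dof=2 J2 → L=3 J1=0 J2=1
P@0,1 dof=1 J1 → L=3 J1=1 J2=1
C@2,1 dof=2 J2 → L=3 J1=1 J2=2
M=3(L−1)−2J1−J2=3·2−2·1−2=2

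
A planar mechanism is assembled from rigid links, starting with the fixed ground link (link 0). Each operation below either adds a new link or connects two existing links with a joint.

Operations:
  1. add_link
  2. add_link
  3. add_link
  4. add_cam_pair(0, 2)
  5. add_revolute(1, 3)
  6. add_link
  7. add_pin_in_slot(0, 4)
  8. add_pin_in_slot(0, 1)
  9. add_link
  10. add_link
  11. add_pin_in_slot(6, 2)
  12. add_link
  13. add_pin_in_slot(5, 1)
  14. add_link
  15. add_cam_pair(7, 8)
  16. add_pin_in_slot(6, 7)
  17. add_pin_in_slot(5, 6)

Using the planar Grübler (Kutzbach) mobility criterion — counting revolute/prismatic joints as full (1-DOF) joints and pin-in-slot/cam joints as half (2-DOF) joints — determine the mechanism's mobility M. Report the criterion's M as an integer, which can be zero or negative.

M = 14

ground; <1,0,0>
#1 <2,0,0>
#2 <3,0,0>
#3 <4,0,0>
C:0↔2 J2 <4,0,1>
R:1↔3 J1 <4,1,1>
#4 <5,1,1>
PS:0↔4 J2 <5,1,2>
PS:0↔1 J2 <5,1,3>
#5 <6,1,3>
#6 <7,1,3>
PS:6↔2 J2 <7,1,4>
#7 <8,1,4>
PS:5↔1 J2 <8,1,5>
#8 <9,1,5>
C:7↔8 J2 <9,1,6>
PS:6↔7 J2 <9,1,7>
PS:5↔6 J2 <9,1,8>
3×8 − 2×1 − 1×8 = 14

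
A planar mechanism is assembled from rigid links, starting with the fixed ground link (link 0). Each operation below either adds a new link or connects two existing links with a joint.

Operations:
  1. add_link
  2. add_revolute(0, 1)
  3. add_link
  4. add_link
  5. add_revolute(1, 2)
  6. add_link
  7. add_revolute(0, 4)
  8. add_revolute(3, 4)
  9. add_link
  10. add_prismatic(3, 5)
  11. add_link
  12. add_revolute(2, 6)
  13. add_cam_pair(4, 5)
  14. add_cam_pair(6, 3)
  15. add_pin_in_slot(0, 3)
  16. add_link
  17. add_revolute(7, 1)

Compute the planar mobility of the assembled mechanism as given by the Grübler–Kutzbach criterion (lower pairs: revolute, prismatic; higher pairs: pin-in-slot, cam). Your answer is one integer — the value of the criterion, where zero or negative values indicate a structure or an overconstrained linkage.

link 0 = ground. State L|J1|J2 = 1|0|0
+link1  2|0|0
R(0,1) f=1→J1  2|1|0
+link2  3|1|0
+link3  4|1|0
R(1,2) f=1→J1  4|2|0
+link4  5|2|0
R(0,4) f=1→J1  5|3|0
R(3,4) f=1→J1  5|4|0
+link5  6|4|0
P(3,5) f=1→J1  6|5|0
+link6  7|5|0
R(2,6) f=1→J1  7|6|0
C(4,5) f=2→J2  7|6|1
C(6,3) f=2→J2  7|6|2
PS(0,3) f=2→J2  7|6|3
+link7  8|6|3
R(7,1) f=1→J1  8|7|3
M = 3(8−1)−2·7−3 = 21−14−3 = 4

M = 4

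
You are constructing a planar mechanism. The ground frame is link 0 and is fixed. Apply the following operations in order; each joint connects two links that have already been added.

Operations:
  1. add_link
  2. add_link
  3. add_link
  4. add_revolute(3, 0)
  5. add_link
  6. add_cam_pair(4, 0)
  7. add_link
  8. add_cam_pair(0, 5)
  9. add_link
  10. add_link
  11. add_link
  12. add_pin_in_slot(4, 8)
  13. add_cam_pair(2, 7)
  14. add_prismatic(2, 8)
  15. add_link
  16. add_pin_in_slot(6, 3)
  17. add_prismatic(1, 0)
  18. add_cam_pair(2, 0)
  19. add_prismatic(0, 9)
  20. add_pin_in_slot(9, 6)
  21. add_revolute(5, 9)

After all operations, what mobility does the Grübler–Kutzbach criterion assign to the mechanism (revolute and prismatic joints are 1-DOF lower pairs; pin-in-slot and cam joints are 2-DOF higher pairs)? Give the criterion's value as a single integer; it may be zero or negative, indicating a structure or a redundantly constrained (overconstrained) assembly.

M = 10

ground; <1,0,0>
#1 <2,0,0>
#2 <3,0,0>
#3 <4,0,0>
R:3↔0 J1 <4,1,0>
#4 <5,1,0>
C:4↔0 J2 <5,1,1>
#5 <6,1,1>
C:0↔5 J2 <6,1,2>
#6 <7,1,2>
#7 <8,1,2>
#8 <9,1,2>
PS:4↔8 J2 <9,1,3>
C:2↔7 J2 <9,1,4>
P:2↔8 J1 <9,2,4>
#9 <10,2,4>
PS:6↔3 J2 <10,2,5>
P:1↔0 J1 <10,3,5>
C:2↔0 J2 <10,3,6>
P:0↔9 J1 <10,4,6>
PS:9↔6 J2 <10,4,7>
R:5↔9 J1 <10,5,7>
3×9 − 2×5 − 1×7 = 10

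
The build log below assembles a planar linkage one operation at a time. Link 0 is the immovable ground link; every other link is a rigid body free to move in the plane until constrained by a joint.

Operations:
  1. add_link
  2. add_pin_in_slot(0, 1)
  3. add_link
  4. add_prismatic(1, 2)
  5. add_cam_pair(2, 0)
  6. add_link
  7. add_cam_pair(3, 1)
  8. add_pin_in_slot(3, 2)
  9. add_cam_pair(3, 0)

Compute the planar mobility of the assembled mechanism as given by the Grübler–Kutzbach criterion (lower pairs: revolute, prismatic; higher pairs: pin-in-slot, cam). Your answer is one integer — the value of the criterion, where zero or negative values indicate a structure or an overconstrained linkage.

M = 2

ground; <1,0,0>
#1 <2,0,0>
PS:0↔1 J2 <2,0,1>
#2 <3,0,1>
P:1↔2 J1 <3,1,1>
C:2↔0 J2 <3,1,2>
#3 <4,1,2>
C:3↔1 J2 <4,1,3>
PS:3↔2 J2 <4,1,4>
C:3↔0 J2 <4,1,5>
3×3 − 2×1 − 1×5 = 2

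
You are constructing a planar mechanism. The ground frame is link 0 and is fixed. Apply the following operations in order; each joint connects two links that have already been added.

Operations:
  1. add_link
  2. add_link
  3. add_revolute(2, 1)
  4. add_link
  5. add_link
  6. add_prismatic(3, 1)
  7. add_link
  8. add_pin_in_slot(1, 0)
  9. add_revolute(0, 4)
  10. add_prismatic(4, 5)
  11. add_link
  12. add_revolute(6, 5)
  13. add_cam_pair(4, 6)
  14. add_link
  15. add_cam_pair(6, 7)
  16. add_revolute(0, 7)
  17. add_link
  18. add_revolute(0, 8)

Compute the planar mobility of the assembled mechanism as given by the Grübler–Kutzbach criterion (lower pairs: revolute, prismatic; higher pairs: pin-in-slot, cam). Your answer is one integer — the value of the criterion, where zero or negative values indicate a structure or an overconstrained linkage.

ground; <1,0,0>
#1 <2,0,0>
#2 <3,0,0>
R:2↔1 J1 <3,1,0>
#3 <4,1,0>
#4 <5,1,0>
P:3↔1 J1 <5,2,0>
#5 <6,2,0>
PS:1↔0 J2 <6,2,1>
R:0↔4 J1 <6,3,1>
P:4↔5 J1 <6,4,1>
#6 <7,4,1>
R:6↔5 J1 <7,5,1>
C:4↔6 J2 <7,5,2>
#7 <8,5,2>
C:6↔7 J2 <8,5,3>
R:0↔7 J1 <8,6,3>
#8 <9,6,3>
R:0↔8 J1 <9,7,3>
3×8 − 2×7 − 1×3 = 7

M = 7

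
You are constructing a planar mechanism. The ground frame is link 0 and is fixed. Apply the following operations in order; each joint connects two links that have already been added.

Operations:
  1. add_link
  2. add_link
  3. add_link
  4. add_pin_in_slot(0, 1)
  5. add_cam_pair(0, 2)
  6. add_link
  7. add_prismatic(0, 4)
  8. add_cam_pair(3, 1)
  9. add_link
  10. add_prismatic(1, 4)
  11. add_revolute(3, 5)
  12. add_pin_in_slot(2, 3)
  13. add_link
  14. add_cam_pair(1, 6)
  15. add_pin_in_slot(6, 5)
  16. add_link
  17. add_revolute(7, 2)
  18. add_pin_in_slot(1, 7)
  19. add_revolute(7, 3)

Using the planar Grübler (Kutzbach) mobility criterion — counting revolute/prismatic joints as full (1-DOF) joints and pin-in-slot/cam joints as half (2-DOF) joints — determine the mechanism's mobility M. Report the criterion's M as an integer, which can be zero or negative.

L=1 J1=0 J2=0
add link → L=2 J1=0 J2=0
add link → L=3 J1=0 J2=0
add link → L=4 J1=0 J2=0
PS@0,1 dof=2 J2 → L=4 J1=0 J2=1
C@0,2 dof=2 J2 → L=4 J1=0 J2=2
add link → L=5 J1=0 J2=2
P@0,4 dof=1 J1 → L=5 J1=1 J2=2
C@3,1 dof=2 J2 → L=5 J1=1 J2=3
add link → L=6 J1=1 J2=3
P@1,4 dof=1 J1 → L=6 J1=2 J2=3
R@3,5 dof=1 J1 → L=6 J1=3 J2=3
PS@2,3 dof=2 J2 → L=6 J1=3 J2=4
add link → L=7 J1=3 J2=4
C@1,6 dof=2 J2 → L=7 J1=3 J2=5
PS@6,5 dof=2 J2 → L=7 J1=3 J2=6
add link → L=8 J1=3 J2=6
R@7,2 dof=1 J1 → L=8 J1=4 J2=6
PS@1,7 dof=2 J2 → L=8 J1=4 J2=7
R@7,3 dof=1 J1 → L=8 J1=5 J2=7
M=3(L−1)−2J1−J2=3·7−2·5−7=4

M = 4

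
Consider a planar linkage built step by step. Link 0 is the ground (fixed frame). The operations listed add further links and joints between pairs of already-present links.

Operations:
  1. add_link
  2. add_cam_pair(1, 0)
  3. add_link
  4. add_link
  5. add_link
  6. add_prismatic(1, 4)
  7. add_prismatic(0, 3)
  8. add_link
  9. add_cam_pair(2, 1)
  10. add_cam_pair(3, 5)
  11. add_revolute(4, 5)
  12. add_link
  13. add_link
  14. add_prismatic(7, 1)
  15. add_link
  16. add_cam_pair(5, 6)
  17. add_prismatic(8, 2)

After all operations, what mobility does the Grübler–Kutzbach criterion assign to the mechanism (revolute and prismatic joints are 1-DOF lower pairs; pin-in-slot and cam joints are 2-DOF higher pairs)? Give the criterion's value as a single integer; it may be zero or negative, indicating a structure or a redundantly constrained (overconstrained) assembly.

L=1 J1=0 J2=0
add link → L=2 J1=0 J2=0
C@1,0 dof=2 J2 → L=2 J1=0 J2=1
add link → L=3 J1=0 J2=1
add link → L=4 J1=0 J2=1
add link → L=5 J1=0 J2=1
P@1,4 dof=1 J1 → L=5 J1=1 J2=1
P@0,3 dof=1 J1 → L=5 J1=2 J2=1
add link → L=6 J1=2 J2=1
C@2,1 dof=2 J2 → L=6 J1=2 J2=2
C@3,5 dof=2 J2 → L=6 J1=2 J2=3
R@4,5 dof=1 J1 → L=6 J1=3 J2=3
add link → L=7 J1=3 J2=3
add link → L=8 J1=3 J2=3
P@7,1 dof=1 J1 → L=8 J1=4 J2=3
add link → L=9 J1=4 J2=3
C@5,6 dof=2 J2 → L=9 J1=4 J2=4
P@8,2 dof=1 J1 → L=9 J1=5 J2=4
M=3(L−1)−2J1−J2=3·8−2·5−4=10

M = 10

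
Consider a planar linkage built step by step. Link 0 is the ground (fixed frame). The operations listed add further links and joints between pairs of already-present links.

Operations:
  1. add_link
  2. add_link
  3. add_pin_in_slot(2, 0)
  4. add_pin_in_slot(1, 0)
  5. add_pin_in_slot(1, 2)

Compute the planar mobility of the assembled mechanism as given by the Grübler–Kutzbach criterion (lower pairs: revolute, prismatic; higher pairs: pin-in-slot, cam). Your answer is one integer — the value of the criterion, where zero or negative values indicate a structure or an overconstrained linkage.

M = 3

L=1 J1=0 J2=0
add link → L=2 J1=0 J2=0
add link → L=3 J1=0 J2=0
PS@2,0 dof=2 J2 → L=3 J1=0 J2=1
PS@1,0 dof=2 J2 → L=3 J1=0 J2=2
PS@1,2 dof=2 J2 → L=3 J1=0 J2=3
M=3(L−1)−2J1−J2=3·2−2·0−3=3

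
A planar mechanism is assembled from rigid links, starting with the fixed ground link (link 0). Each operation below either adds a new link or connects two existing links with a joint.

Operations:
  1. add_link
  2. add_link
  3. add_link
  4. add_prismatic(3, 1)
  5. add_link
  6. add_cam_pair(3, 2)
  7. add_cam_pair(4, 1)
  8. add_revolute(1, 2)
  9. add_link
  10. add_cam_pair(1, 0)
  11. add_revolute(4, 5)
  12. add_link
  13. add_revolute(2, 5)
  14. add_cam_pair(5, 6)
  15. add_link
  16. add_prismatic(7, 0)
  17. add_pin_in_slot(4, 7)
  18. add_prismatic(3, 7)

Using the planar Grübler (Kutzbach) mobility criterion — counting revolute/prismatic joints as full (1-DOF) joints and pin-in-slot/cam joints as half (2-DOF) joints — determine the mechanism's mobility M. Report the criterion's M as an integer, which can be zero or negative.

(L,J1,J2)=(1,0,0); link0 fixed
link1: (2,0,0)
link2: (3,0,0)
link3: (4,0,0)
P 3-1 [J1]: (4,1,0)
link4: (5,1,0)
C 3-2 [J2]: (5,1,1)
C 4-1 [J2]: (5,1,2)
R 1-2 [J1]: (5,2,2)
link5: (6,2,2)
C 1-0 [J2]: (6,2,3)
R 4-5 [J1]: (6,3,3)
link6: (7,3,3)
R 2-5 [J1]: (7,4,3)
C 5-6 [J2]: (7,4,4)
link7: (8,4,4)
P 7-0 [J1]: (8,5,4)
PS 4-7 [J2]: (8,5,5)
P 3-7 [J1]: (8,6,5)
Grübler: 3·7 − 2·6 − 5 = 4

M = 4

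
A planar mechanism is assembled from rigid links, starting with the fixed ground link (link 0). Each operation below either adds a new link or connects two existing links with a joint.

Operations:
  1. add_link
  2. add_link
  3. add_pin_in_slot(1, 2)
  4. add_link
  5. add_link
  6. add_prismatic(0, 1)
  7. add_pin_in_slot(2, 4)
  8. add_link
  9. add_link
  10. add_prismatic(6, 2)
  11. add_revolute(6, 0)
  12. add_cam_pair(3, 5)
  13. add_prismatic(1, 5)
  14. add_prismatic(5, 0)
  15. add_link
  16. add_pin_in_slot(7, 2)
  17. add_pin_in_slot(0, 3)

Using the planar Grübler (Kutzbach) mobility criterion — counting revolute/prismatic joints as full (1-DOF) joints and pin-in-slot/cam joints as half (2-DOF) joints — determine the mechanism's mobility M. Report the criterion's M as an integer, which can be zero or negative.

link 0 = ground. State L|J1|J2 = 1|0|0
+link1  2|0|0
+link2  3|0|0
PS(1,2) f=2→J2  3|0|1
+link3  4|0|1
+link4  5|0|1
P(0,1) f=1→J1  5|1|1
PS(2,4) f=2→J2  5|1|2
+link5  6|1|2
+link6  7|1|2
P(6,2) f=1→J1  7|2|2
R(6,0) f=1→J1  7|3|2
C(3,5) f=2→J2  7|3|3
P(1,5) f=1→J1  7|4|3
P(5,0) f=1→J1  7|5|3
+link7  8|5|3
PS(7,2) f=2→J2  8|5|4
PS(0,3) f=2→J2  8|5|5
M = 3(8−1)−2·5−5 = 21−10−5 = 6

M = 6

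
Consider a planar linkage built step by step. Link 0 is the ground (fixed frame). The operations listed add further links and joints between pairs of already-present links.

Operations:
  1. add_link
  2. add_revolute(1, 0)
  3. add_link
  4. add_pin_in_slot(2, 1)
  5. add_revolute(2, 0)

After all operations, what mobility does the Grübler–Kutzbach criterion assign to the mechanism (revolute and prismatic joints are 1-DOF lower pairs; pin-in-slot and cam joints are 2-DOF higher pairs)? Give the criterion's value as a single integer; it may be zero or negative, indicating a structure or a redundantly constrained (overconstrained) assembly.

ground; <1,0,0>
#1 <2,0,0>
R:1↔0 J1 <2,1,0>
#2 <3,1,0>
PS:2↔1 J2 <3,1,1>
R:2↔0 J1 <3,2,1>
3×2 − 2×2 − 1×1 = 1

M = 1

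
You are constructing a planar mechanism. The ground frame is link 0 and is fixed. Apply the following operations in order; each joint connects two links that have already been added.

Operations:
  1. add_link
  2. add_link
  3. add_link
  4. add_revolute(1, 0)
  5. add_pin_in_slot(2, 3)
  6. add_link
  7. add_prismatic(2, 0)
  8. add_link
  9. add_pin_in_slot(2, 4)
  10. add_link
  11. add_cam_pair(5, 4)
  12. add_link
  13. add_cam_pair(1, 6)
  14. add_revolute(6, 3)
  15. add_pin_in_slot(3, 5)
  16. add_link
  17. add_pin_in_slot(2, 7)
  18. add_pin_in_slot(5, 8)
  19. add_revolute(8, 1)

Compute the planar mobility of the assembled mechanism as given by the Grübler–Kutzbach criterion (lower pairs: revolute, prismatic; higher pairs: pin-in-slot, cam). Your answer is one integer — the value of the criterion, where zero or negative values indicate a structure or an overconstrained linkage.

ground; <1,0,0>
#1 <2,0,0>
#2 <3,0,0>
#3 <4,0,0>
R:1↔0 J1 <4,1,0>
PS:2↔3 J2 <4,1,1>
#4 <5,1,1>
P:2↔0 J1 <5,2,1>
#5 <6,2,1>
PS:2↔4 J2 <6,2,2>
#6 <7,2,2>
C:5↔4 J2 <7,2,3>
#7 <8,2,3>
C:1↔6 J2 <8,2,4>
R:6↔3 J1 <8,3,4>
PS:3↔5 J2 <8,3,5>
#8 <9,3,5>
PS:2↔7 J2 <9,3,6>
PS:5↔8 J2 <9,3,7>
R:8↔1 J1 <9,4,7>
3×8 − 2×4 − 1×7 = 9

M = 9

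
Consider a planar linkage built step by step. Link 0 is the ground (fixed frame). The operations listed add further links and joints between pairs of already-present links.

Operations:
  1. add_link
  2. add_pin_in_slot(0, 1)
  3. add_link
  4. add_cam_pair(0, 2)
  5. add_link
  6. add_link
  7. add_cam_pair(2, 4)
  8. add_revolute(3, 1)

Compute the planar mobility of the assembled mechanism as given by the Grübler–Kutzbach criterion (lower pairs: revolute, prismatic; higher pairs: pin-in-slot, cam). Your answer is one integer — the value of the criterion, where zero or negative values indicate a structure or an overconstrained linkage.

M = 7

[1;0;0] (link 0 is ground)
L+ [2;0;0]
PS(0,1)∈J2 [2;0;1]
L+ [3;0;1]
C(0,2)∈J2 [3;0;2]
L+ [4;0;2]
L+ [5;0;2]
C(2,4)∈J2 [5;0;3]
R(3,1)∈J1 [5;1;3]
mobility = 12 − 2 − 3 = 7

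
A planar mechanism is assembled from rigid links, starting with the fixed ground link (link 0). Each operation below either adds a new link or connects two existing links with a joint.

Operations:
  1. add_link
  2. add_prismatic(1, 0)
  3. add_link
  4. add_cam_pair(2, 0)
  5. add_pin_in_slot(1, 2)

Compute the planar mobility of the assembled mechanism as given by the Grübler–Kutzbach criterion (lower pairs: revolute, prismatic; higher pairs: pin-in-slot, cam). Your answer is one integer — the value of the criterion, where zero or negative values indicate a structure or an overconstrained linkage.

M = 2

link 0 = ground. State L|J1|J2 = 1|0|0
+link1  2|0|0
P(1,0) f=1→J1  2|1|0
+link2  3|1|0
C(2,0) f=2→J2  3|1|1
PS(1,2) f=2→J2  3|1|2
M = 3(3−1)−2·1−2 = 6−2−2 = 2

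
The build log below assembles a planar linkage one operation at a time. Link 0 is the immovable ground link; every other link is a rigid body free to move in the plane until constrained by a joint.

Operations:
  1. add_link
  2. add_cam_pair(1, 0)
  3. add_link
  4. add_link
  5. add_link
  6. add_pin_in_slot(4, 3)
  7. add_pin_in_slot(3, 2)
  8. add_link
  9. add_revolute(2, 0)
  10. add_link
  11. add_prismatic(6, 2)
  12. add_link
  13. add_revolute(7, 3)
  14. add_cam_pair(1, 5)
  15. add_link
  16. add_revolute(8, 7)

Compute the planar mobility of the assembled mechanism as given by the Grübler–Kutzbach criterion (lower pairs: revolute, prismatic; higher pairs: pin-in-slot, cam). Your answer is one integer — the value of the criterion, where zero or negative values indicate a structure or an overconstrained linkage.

M = 12

[1;0;0] (link 0 is ground)
L+ [2;0;0]
C(1,0)∈J2 [2;0;1]
L+ [3;0;1]
L+ [4;0;1]
L+ [5;0;1]
PS(4,3)∈J2 [5;0;2]
PS(3,2)∈J2 [5;0;3]
L+ [6;0;3]
R(2,0)∈J1 [6;1;3]
L+ [7;1;3]
P(6,2)∈J1 [7;2;3]
L+ [8;2;3]
R(7,3)∈J1 [8;3;3]
C(1,5)∈J2 [8;3;4]
L+ [9;3;4]
R(8,7)∈J1 [9;4;4]
mobility = 24 − 8 − 4 = 12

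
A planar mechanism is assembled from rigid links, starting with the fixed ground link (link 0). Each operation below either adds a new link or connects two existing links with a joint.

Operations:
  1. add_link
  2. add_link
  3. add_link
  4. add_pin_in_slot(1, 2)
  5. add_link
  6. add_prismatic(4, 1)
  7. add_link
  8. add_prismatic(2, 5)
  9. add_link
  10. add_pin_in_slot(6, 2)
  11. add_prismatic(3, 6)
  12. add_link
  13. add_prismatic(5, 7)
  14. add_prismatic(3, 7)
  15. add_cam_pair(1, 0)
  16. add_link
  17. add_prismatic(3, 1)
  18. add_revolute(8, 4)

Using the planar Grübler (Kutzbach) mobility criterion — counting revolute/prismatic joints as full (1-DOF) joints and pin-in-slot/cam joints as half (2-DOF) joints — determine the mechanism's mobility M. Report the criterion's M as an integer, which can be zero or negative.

M = 7

L=1 J1=0 J2=0
add link → L=2 J1=0 J2=0
add link → L=3 J1=0 J2=0
add link → L=4 J1=0 J2=0
PS@1,2 dof=2 J2 → L=4 J1=0 J2=1
add link → L=5 J1=0 J2=1
P@4,1 dof=1 J1 → L=5 J1=1 J2=1
add link → L=6 J1=1 J2=1
P@2,5 dof=1 J1 → L=6 J1=2 J2=1
add link → L=7 J1=2 J2=1
PS@6,2 dof=2 J2 → L=7 J1=2 J2=2
P@3,6 dof=1 J1 → L=7 J1=3 J2=2
add link → L=8 J1=3 J2=2
P@5,7 dof=1 J1 → L=8 J1=4 J2=2
P@3,7 dof=1 J1 → L=8 J1=5 J2=2
C@1,0 dof=2 J2 → L=8 J1=5 J2=3
add link → L=9 J1=5 J2=3
P@3,1 dof=1 J1 → L=9 J1=6 J2=3
R@8,4 dof=1 J1 → L=9 J1=7 J2=3
M=3(L−1)−2J1−J2=3·8−2·7−3=7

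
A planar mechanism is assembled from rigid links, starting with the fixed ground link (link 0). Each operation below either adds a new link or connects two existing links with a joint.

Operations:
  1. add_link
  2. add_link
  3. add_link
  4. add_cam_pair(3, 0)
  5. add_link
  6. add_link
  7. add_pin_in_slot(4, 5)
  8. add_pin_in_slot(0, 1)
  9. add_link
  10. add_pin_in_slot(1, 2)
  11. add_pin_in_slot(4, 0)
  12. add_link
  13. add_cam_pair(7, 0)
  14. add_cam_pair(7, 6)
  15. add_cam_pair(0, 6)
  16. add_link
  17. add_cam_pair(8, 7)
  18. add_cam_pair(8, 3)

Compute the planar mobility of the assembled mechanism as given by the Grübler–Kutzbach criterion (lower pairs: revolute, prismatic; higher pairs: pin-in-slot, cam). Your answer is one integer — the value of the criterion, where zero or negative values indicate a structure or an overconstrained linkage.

M = 14

ground; <1,0,0>
#1 <2,0,0>
#2 <3,0,0>
#3 <4,0,0>
C:3↔0 J2 <4,0,1>
#4 <5,0,1>
#5 <6,0,1>
PS:4↔5 J2 <6,0,2>
PS:0↔1 J2 <6,0,3>
#6 <7,0,3>
PS:1↔2 J2 <7,0,4>
PS:4↔0 J2 <7,0,5>
#7 <8,0,5>
C:7↔0 J2 <8,0,6>
C:7↔6 J2 <8,0,7>
C:0↔6 J2 <8,0,8>
#8 <9,0,8>
C:8↔7 J2 <9,0,9>
C:8↔3 J2 <9,0,10>
3×8 − 2×0 − 1×10 = 14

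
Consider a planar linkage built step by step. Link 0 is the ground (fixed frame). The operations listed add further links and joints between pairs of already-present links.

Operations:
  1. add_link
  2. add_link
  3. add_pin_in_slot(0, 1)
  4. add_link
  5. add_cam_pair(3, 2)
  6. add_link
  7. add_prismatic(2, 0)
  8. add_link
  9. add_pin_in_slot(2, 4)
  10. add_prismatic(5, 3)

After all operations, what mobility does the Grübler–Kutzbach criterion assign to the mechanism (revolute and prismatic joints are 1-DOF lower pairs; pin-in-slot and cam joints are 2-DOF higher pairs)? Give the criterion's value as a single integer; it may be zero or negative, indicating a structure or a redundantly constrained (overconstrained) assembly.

(L,J1,J2)=(1,0,0); link0 fixed
link1: (2,0,0)
link2: (3,0,0)
PS 0-1 [J2]: (3,0,1)
link3: (4,0,1)
C 3-2 [J2]: (4,0,2)
link4: (5,0,2)
P 2-0 [J1]: (5,1,2)
link5: (6,1,2)
PS 2-4 [J2]: (6,1,3)
P 5-3 [J1]: (6,2,3)
Grübler: 3·5 − 2·2 − 3 = 8

M = 8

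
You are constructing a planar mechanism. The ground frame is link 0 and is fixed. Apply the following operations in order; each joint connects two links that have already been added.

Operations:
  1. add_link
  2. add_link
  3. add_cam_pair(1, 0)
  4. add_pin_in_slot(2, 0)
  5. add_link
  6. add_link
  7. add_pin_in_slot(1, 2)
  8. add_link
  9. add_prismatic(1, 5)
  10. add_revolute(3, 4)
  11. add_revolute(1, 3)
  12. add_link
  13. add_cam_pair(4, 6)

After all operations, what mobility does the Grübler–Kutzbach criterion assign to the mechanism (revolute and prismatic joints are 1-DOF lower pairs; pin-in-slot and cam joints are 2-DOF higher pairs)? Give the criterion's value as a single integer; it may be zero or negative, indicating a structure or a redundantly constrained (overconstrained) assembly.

link 0 = ground. State L|J1|J2 = 1|0|0
+link1  2|0|0
+link2  3|0|0
C(1,0) f=2→J2  3|0|1
PS(2,0) f=2→J2  3|0|2
+link3  4|0|2
+link4  5|0|2
PS(1,2) f=2→J2  5|0|3
+link5  6|0|3
P(1,5) f=1→J1  6|1|3
R(3,4) f=1→J1  6|2|3
R(1,3) f=1→J1  6|3|3
+link6  7|3|3
C(4,6) f=2→J2  7|3|4
M = 3(7−1)−2·3−4 = 18−6−4 = 8

M = 8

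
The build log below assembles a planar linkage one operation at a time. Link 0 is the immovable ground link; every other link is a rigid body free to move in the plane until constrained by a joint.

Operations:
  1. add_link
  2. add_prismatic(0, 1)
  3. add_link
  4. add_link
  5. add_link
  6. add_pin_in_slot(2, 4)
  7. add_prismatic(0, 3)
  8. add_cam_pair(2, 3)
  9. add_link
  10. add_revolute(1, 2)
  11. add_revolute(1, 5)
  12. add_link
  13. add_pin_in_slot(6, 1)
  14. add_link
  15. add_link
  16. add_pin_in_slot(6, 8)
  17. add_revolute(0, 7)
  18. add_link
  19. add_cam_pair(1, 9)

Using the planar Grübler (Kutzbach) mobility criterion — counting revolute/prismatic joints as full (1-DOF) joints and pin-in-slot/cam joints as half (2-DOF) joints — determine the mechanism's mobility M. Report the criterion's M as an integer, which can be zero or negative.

(L,J1,J2)=(1,0,0); link0 fixed
link1: (2,0,0)
P 0-1 [J1]: (2,1,0)
link2: (3,1,0)
link3: (4,1,0)
link4: (5,1,0)
PS 2-4 [J2]: (5,1,1)
P 0-3 [J1]: (5,2,1)
C 2-3 [J2]: (5,2,2)
link5: (6,2,2)
R 1-2 [J1]: (6,3,2)
R 1-5 [J1]: (6,4,2)
link6: (7,4,2)
PS 6-1 [J2]: (7,4,3)
link7: (8,4,3)
link8: (9,4,3)
PS 6-8 [J2]: (9,4,4)
R 0-7 [J1]: (9,5,4)
link9: (10,5,4)
C 1-9 [J2]: (10,5,5)
Grübler: 3·9 − 2·5 − 5 = 12

M = 12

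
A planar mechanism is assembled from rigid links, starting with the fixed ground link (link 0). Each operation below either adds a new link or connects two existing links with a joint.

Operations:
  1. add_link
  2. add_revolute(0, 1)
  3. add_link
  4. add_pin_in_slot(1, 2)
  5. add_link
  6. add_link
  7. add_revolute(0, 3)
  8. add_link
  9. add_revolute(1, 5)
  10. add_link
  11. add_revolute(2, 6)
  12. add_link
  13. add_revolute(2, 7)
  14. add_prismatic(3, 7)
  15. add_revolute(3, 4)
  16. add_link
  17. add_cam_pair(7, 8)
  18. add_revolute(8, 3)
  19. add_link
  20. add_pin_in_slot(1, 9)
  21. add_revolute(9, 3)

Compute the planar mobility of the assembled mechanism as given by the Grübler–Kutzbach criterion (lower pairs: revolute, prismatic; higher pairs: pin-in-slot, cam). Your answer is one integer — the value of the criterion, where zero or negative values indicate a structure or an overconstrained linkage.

M = 6

[1;0;0] (link 0 is ground)
L+ [2;0;0]
R(0,1)∈J1 [2;1;0]
L+ [3;1;0]
PS(1,2)∈J2 [3;1;1]
L+ [4;1;1]
L+ [5;1;1]
R(0,3)∈J1 [5;2;1]
L+ [6;2;1]
R(1,5)∈J1 [6;3;1]
L+ [7;3;1]
R(2,6)∈J1 [7;4;1]
L+ [8;4;1]
R(2,7)∈J1 [8;5;1]
P(3,7)∈J1 [8;6;1]
R(3,4)∈J1 [8;7;1]
L+ [9;7;1]
C(7,8)∈J2 [9;7;2]
R(8,3)∈J1 [9;8;2]
L+ [10;8;2]
PS(1,9)∈J2 [10;8;3]
R(9,3)∈J1 [10;9;3]
mobility = 27 − 18 − 3 = 6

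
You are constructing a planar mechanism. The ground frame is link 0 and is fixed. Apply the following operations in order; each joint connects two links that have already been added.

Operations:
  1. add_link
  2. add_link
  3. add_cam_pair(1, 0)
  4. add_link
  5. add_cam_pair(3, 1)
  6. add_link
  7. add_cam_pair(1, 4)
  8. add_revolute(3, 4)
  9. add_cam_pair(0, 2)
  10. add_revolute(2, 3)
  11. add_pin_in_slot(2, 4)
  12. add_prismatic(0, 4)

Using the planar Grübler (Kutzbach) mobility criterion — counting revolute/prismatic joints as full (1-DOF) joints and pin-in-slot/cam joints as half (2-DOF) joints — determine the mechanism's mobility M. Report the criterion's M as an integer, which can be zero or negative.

link 0 = ground. State L|J1|J2 = 1|0|0
+link1  2|0|0
+link2  3|0|0
C(1,0) f=2→J2  3|0|1
+link3  4|0|1
C(3,1) f=2→J2  4|0|2
+link4  5|0|2
C(1,4) f=2→J2  5|0|3
R(3,4) f=1→J1  5|1|3
C(0,2) f=2→J2  5|1|4
R(2,3) f=1→J1  5|2|4
PS(2,4) f=2→J2  5|2|5
P(0,4) f=1→J1  5|3|5
M = 3(5−1)−2·3−5 = 12−6−5 = 1

M = 1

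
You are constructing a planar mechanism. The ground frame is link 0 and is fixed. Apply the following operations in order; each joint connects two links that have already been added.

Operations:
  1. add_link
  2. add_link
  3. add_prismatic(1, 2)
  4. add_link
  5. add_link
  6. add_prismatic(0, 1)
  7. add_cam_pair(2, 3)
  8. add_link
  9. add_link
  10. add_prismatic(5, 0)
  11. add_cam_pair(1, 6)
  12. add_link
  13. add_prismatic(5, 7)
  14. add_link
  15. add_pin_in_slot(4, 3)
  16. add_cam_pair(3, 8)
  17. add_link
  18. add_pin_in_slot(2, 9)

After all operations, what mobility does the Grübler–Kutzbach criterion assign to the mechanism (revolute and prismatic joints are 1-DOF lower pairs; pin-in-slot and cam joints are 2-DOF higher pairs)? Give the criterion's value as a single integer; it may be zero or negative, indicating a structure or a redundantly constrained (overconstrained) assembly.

M = 14

ground; <1,0,0>
#1 <2,0,0>
#2 <3,0,0>
P:1↔2 J1 <3,1,0>
#3 <4,1,0>
#4 <5,1,0>
P:0↔1 J1 <5,2,0>
C:2↔3 J2 <5,2,1>
#5 <6,2,1>
#6 <7,2,1>
P:5↔0 J1 <7,3,1>
C:1↔6 J2 <7,3,2>
#7 <8,3,2>
P:5↔7 J1 <8,4,2>
#8 <9,4,2>
PS:4↔3 J2 <9,4,3>
C:3↔8 J2 <9,4,4>
#9 <10,4,4>
PS:2↔9 J2 <10,4,5>
3×9 − 2×4 − 1×5 = 14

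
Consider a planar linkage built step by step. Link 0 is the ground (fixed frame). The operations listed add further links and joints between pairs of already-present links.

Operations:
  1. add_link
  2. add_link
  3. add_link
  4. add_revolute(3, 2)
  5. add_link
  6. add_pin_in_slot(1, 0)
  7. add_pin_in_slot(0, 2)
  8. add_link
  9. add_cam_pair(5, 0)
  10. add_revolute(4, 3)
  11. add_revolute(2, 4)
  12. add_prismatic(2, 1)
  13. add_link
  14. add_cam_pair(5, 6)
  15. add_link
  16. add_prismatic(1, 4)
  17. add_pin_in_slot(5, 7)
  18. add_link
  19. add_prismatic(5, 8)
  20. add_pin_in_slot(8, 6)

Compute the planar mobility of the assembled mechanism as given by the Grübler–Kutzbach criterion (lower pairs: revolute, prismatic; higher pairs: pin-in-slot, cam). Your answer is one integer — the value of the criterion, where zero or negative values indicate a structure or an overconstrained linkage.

M = 6

link 0 = ground. State L|J1|J2 = 1|0|0
+link1  2|0|0
+link2  3|0|0
+link3  4|0|0
R(3,2) f=1→J1  4|1|0
+link4  5|1|0
PS(1,0) f=2→J2  5|1|1
PS(0,2) f=2→J2  5|1|2
+link5  6|1|2
C(5,0) f=2→J2  6|1|3
R(4,3) f=1→J1  6|2|3
R(2,4) f=1→J1  6|3|3
P(2,1) f=1→J1  6|4|3
+link6  7|4|3
C(5,6) f=2→J2  7|4|4
+link7  8|4|4
P(1,4) f=1→J1  8|5|4
PS(5,7) f=2→J2  8|5|5
+link8  9|5|5
P(5,8) f=1→J1  9|6|5
PS(8,6) f=2→J2  9|6|6
M = 3(9−1)−2·6−6 = 24−12−6 = 6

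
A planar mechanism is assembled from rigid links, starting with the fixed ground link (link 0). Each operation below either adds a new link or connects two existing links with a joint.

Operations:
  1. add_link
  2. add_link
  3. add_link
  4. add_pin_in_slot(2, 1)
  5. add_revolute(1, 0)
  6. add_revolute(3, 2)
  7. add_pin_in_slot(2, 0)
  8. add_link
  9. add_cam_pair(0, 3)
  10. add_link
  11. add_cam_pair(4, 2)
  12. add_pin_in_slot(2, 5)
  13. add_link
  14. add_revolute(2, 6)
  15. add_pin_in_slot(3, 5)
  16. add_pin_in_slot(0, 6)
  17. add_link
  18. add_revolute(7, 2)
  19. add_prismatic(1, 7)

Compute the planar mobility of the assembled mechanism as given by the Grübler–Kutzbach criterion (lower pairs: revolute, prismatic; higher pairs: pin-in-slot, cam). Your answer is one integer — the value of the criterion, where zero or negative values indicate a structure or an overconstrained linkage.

ground; <1,0,0>
#1 <2,0,0>
#2 <3,0,0>
#3 <4,0,0>
PS:2↔1 J2 <4,0,1>
R:1↔0 J1 <4,1,1>
R:3↔2 J1 <4,2,1>
PS:2↔0 J2 <4,2,2>
#4 <5,2,2>
C:0↔3 J2 <5,2,3>
#5 <6,2,3>
C:4↔2 J2 <6,2,4>
PS:2↔5 J2 <6,2,5>
#6 <7,2,5>
R:2↔6 J1 <7,3,5>
PS:3↔5 J2 <7,3,6>
PS:0↔6 J2 <7,3,7>
#7 <8,3,7>
R:7↔2 J1 <8,4,7>
P:1↔7 J1 <8,5,7>
3×7 − 2×5 − 1×7 = 4

M = 4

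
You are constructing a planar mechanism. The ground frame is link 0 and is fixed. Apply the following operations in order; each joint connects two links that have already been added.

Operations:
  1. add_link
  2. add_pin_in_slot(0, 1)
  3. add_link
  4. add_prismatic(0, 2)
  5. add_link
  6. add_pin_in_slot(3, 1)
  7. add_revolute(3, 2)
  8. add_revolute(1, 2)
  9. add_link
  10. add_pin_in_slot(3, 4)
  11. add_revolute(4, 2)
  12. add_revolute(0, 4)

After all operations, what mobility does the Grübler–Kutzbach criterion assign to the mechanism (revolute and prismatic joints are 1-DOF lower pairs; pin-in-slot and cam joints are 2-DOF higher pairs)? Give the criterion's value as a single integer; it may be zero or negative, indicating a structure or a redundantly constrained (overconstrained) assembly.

link 0 = ground. State L|J1|J2 = 1|0|0
+link1  2|0|0
PS(0,1) f=2→J2  2|0|1
+link2  3|0|1
P(0,2) f=1→J1  3|1|1
+link3  4|1|1
PS(3,1) f=2→J2  4|1|2
R(3,2) f=1→J1  4|2|2
R(1,2) f=1→J1  4|3|2
+link4  5|3|2
PS(3,4) f=2→J2  5|3|3
R(4,2) f=1→J1  5|4|3
R(0,4) f=1→J1  5|5|3
M = 3(5−1)−2·5−3 = 12−10−3 = -1

M = -1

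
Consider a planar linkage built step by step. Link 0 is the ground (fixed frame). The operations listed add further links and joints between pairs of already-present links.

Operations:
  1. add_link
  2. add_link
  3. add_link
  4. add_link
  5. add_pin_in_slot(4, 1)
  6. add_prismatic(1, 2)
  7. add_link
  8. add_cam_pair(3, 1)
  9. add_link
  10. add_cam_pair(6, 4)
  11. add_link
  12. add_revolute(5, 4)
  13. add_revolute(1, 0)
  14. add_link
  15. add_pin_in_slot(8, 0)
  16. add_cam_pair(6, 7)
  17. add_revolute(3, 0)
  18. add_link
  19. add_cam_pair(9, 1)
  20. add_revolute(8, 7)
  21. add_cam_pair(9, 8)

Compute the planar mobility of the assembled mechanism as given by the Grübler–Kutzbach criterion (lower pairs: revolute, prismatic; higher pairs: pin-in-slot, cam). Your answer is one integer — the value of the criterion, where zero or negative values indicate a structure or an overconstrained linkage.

M = 10

(L,J1,J2)=(1,0,0); link0 fixed
link1: (2,0,0)
link2: (3,0,0)
link3: (4,0,0)
link4: (5,0,0)
PS 4-1 [J2]: (5,0,1)
P 1-2 [J1]: (5,1,1)
link5: (6,1,1)
C 3-1 [J2]: (6,1,2)
link6: (7,1,2)
C 6-4 [J2]: (7,1,3)
link7: (8,1,3)
R 5-4 [J1]: (8,2,3)
R 1-0 [J1]: (8,3,3)
link8: (9,3,3)
PS 8-0 [J2]: (9,3,4)
C 6-7 [J2]: (9,3,5)
R 3-0 [J1]: (9,4,5)
link9: (10,4,5)
C 9-1 [J2]: (10,4,6)
R 8-7 [J1]: (10,5,6)
C 9-8 [J2]: (10,5,7)
Grübler: 3·9 − 2·5 − 7 = 10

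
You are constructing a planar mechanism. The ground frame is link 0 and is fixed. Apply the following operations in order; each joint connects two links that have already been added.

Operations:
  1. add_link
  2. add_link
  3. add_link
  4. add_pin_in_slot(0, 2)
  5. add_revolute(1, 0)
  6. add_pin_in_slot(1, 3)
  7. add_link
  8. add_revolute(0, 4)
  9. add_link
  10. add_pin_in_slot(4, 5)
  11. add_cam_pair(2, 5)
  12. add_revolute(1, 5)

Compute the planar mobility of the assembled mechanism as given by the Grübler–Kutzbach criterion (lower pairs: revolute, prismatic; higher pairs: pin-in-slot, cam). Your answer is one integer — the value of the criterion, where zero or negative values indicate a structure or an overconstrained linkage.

link 0 = ground. State L|J1|J2 = 1|0|0
+link1  2|0|0
+link2  3|0|0
+link3  4|0|0
PS(0,2) f=2→J2  4|0|1
R(1,0) f=1→J1  4|1|1
PS(1,3) f=2→J2  4|1|2
+link4  5|1|2
R(0,4) f=1→J1  5|2|2
+link5  6|2|2
PS(4,5) f=2→J2  6|2|3
C(2,5) f=2→J2  6|2|4
R(1,5) f=1→J1  6|3|4
M = 3(6−1)−2·3−4 = 15−6−4 = 5

M = 5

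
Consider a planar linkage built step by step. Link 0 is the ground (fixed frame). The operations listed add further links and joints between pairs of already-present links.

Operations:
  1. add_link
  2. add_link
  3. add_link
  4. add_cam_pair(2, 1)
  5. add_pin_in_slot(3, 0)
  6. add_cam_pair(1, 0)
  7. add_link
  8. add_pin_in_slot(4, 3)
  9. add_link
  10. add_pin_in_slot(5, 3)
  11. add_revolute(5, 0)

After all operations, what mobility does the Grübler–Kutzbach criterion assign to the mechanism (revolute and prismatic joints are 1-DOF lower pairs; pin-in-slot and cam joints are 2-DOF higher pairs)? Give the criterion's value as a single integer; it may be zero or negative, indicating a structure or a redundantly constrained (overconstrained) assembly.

ground; <1,0,0>
#1 <2,0,0>
#2 <3,0,0>
#3 <4,0,0>
C:2↔1 J2 <4,0,1>
PS:3↔0 J2 <4,0,2>
C:1↔0 J2 <4,0,3>
#4 <5,0,3>
PS:4↔3 J2 <5,0,4>
#5 <6,0,4>
PS:5↔3 J2 <6,0,5>
R:5↔0 J1 <6,1,5>
3×5 − 2×1 − 1×5 = 8

M = 8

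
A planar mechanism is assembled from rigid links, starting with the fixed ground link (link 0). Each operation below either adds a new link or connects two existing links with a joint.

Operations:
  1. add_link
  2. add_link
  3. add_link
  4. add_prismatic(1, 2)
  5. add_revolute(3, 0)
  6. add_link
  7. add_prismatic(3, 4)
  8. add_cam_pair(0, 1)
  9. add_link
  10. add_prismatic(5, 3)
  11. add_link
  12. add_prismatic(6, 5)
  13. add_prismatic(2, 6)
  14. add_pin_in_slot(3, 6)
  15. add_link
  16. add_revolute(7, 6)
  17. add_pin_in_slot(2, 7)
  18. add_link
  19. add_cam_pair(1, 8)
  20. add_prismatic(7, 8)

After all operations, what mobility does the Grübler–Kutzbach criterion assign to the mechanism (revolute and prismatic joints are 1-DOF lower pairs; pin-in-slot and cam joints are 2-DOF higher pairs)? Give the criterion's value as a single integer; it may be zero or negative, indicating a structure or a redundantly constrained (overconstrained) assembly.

[1;0;0] (link 0 is ground)
L+ [2;0;0]
L+ [3;0;0]
L+ [4;0;0]
P(1,2)∈J1 [4;1;0]
R(3,0)∈J1 [4;2;0]
L+ [5;2;0]
P(3,4)∈J1 [5;3;0]
C(0,1)∈J2 [5;3;1]
L+ [6;3;1]
P(5,3)∈J1 [6;4;1]
L+ [7;4;1]
P(6,5)∈J1 [7;5;1]
P(2,6)∈J1 [7;6;1]
PS(3,6)∈J2 [7;6;2]
L+ [8;6;2]
R(7,6)∈J1 [8;7;2]
PS(2,7)∈J2 [8;7;3]
L+ [9;7;3]
C(1,8)∈J2 [9;7;4]
P(7,8)∈J1 [9;8;4]
mobility = 24 − 16 − 4 = 4

M = 4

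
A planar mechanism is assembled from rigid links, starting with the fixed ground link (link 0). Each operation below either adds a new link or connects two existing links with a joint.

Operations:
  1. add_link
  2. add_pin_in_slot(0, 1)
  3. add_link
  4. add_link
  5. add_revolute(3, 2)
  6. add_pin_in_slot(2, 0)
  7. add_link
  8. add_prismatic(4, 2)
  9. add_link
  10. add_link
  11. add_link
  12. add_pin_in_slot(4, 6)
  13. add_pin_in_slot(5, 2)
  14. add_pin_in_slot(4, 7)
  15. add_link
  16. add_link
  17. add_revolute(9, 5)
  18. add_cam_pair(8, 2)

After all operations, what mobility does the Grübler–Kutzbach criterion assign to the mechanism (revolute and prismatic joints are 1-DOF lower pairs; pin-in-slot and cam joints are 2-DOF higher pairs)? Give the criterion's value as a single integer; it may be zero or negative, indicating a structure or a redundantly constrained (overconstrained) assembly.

M = 15

ground; <1,0,0>
#1 <2,0,0>
PS:0↔1 J2 <2,0,1>
#2 <3,0,1>
#3 <4,0,1>
R:3↔2 J1 <4,1,1>
PS:2↔0 J2 <4,1,2>
#4 <5,1,2>
P:4↔2 J1 <5,2,2>
#5 <6,2,2>
#6 <7,2,2>
#7 <8,2,2>
PS:4↔6 J2 <8,2,3>
PS:5↔2 J2 <8,2,4>
PS:4↔7 J2 <8,2,5>
#8 <9,2,5>
#9 <10,2,5>
R:9↔5 J1 <10,3,5>
C:8↔2 J2 <10,3,6>
3×9 − 2×3 − 1×6 = 15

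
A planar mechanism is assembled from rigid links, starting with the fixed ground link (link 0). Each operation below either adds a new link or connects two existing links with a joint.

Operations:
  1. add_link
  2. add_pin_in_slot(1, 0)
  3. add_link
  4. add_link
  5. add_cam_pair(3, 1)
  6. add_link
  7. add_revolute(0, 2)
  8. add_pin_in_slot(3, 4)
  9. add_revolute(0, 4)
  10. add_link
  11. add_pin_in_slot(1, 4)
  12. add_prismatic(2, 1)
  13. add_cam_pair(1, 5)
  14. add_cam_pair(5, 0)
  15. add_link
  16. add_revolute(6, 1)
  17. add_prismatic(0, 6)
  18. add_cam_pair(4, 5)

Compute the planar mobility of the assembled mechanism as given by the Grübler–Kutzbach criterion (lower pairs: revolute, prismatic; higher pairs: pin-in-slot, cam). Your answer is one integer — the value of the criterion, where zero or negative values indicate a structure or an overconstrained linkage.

M = 1

(L,J1,J2)=(1,0,0); link0 fixed
link1: (2,0,0)
PS 1-0 [J2]: (2,0,1)
link2: (3,0,1)
link3: (4,0,1)
C 3-1 [J2]: (4,0,2)
link4: (5,0,2)
R 0-2 [J1]: (5,1,2)
PS 3-4 [J2]: (5,1,3)
R 0-4 [J1]: (5,2,3)
link5: (6,2,3)
PS 1-4 [J2]: (6,2,4)
P 2-1 [J1]: (6,3,4)
C 1-5 [J2]: (6,3,5)
C 5-0 [J2]: (6,3,6)
link6: (7,3,6)
R 6-1 [J1]: (7,4,6)
P 0-6 [J1]: (7,5,6)
C 4-5 [J2]: (7,5,7)
Grübler: 3·6 − 2·5 − 7 = 1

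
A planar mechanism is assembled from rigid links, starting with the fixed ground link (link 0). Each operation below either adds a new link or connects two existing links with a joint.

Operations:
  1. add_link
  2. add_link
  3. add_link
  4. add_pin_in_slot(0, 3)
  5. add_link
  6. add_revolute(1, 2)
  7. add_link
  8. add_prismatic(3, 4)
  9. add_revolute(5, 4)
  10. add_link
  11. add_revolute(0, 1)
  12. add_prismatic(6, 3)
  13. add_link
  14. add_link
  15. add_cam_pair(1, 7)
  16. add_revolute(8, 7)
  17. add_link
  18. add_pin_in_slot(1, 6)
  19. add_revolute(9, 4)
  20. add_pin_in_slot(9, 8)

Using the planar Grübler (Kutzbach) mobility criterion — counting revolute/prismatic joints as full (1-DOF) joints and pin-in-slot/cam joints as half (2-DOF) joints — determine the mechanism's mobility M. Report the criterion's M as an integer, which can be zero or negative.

(L,J1,J2)=(1,0,0); link0 fixed
link1: (2,0,0)
link2: (3,0,0)
link3: (4,0,0)
PS 0-3 [J2]: (4,0,1)
link4: (5,0,1)
R 1-2 [J1]: (5,1,1)
link5: (6,1,1)
P 3-4 [J1]: (6,2,1)
R 5-4 [J1]: (6,3,1)
link6: (7,3,1)
R 0-1 [J1]: (7,4,1)
P 6-3 [J1]: (7,5,1)
link7: (8,5,1)
link8: (9,5,1)
C 1-7 [J2]: (9,5,2)
R 8-7 [J1]: (9,6,2)
link9: (10,6,2)
PS 1-6 [J2]: (10,6,3)
R 9-4 [J1]: (10,7,3)
PS 9-8 [J2]: (10,7,4)
Grübler: 3·9 − 2·7 − 4 = 9

M = 9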